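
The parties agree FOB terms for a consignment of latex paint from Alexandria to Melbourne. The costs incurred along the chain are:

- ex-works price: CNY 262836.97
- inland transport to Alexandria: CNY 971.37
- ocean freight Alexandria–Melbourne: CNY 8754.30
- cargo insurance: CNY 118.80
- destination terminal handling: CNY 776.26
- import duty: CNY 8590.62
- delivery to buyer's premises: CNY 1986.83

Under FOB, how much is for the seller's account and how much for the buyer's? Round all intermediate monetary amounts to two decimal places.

Seller: CNY 263808.34; buyer: CNY 20226.81

FOB: the seller bears costs until goods are on board at the origin port; the buyer bears freight, insurance and all costs thereafter.
Seller's account: goods 262836.97 + inland to port 971.37 = 263808.34
Buyer's account: freight 8754.30 + insurance 118.80 + destination terminal 776.26 + duty 8590.62 + delivery 1986.83 = 20226.81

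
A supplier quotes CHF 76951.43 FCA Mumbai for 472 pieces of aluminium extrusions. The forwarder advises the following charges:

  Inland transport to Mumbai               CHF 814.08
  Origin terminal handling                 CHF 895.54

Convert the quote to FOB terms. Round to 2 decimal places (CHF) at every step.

Not relevant to the conversion: inland to port — on the seller under both FCA and FOB; already in the FCA price and stays in the FOB price.
From FCA to FOB, the seller additionally bears: origin terminal.
FOB price = 76951.43 + 895.54 = 77846.97

FOB price: CHF 77846.97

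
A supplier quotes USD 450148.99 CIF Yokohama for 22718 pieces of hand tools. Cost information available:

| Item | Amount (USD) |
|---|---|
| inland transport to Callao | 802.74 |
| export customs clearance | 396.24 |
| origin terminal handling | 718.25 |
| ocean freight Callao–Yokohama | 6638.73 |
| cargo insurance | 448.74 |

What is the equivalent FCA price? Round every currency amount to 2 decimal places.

FCA price: USD 442343.27

Not relevant to the conversion: export clearance, inland to port — on the seller under both CIF and FCA; already in the CIF price and stays in the FCA price.
From CIF to FCA, the seller no longer bears: origin terminal, freight, insurance.
FCA price = 450148.99 − 718.25 − 6638.73 − 448.74 = 442343.27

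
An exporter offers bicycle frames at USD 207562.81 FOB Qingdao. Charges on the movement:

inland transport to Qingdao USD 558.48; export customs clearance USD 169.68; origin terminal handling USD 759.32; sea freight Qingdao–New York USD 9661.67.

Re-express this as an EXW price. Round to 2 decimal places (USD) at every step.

Not relevant to the conversion: freight — on the buyer under both terms; not part of either seller's price.
From FOB to EXW, the seller no longer bears: inland to port, export clearance, origin terminal.
EXW price = 207562.81 − 558.48 − 169.68 − 759.32 = 206075.33

EXW price: USD 206075.33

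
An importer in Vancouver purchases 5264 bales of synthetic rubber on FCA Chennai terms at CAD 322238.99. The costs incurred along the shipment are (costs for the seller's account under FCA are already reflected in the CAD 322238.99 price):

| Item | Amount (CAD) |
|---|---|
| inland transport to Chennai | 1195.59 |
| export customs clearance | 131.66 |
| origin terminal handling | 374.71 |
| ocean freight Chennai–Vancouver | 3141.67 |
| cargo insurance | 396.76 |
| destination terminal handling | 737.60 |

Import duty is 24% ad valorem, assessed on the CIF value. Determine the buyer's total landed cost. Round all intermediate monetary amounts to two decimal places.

Total landed cost: CAD 405166.24

FCA: the seller delivers export-cleared goods to the carrier; the buyer bears costs from that point.
Already in the invoice (seller's account under FCA): inland to port, export clearance — exclude.
CIF value = FCA price + origin terminal + freight + insurance = 322238.99 + 374.71 + 3141.67 + 396.76 = 326152.13
Import duty = 326152.13 × 24% = 78276.51
Buyer bears: origin terminal 374.71 + freight 3141.67 + insurance 396.76 + destination terminal 737.60 + duty 78276.51 = 82927.25
Landed cost = invoice 322238.99 + 82927.25 = 405166.24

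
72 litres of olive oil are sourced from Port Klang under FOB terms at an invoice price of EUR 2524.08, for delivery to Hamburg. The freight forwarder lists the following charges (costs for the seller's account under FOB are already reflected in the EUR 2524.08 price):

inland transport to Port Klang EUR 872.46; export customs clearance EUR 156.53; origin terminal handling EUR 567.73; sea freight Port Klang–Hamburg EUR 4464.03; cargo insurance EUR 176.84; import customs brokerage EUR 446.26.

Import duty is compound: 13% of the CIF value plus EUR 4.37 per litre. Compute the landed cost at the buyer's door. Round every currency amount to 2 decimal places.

FOB: the seller bears costs until goods are on board at the origin port; the buyer bears freight, insurance and all costs thereafter.
Already in the invoice (seller's account under FOB): inland to port, export clearance, origin terminal — exclude.
CIF value = FOB price + freight + insurance = 2524.08 + 4464.03 + 176.84 = 7164.95
Ad valorem component: 7164.95 × 13% = 931.44
Specific component: 72 × 4.37 = 314.64
Import duty = 931.44 + 314.64 = 1246.08
Buyer bears: freight 4464.03 + insurance 176.84 + brokerage 446.26 + duty 1246.08 = 6333.21
Landed cost = invoice 2524.08 + 6333.21 = 8857.29

Total landed cost: EUR 8857.29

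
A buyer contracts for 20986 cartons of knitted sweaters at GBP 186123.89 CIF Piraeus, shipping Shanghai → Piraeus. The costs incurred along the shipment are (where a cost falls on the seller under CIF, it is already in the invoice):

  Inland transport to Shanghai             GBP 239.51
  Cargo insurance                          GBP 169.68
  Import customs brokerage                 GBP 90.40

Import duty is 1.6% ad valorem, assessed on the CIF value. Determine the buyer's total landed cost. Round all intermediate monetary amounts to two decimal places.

CIF: the seller pays costs through ocean freight and marine insurance to the destination port.
Already in the invoice (seller's account under CIF): inland to port, insurance — exclude.
The CIF price already equals the CIF value: 186123.89
Import duty = 186123.89 × 1.6% = 2977.98
Buyer bears: brokerage 90.40 + duty 2977.98 = 3068.38
Landed cost = invoice 186123.89 + 3068.38 = 189192.27

Total landed cost: GBP 189192.27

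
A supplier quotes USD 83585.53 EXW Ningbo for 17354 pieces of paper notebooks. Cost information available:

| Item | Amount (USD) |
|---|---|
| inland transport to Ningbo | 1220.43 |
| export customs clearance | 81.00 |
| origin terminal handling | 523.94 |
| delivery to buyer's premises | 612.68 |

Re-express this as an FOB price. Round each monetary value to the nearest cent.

Not relevant to the conversion: delivery — on the buyer under both terms; not part of either seller's price.
From EXW to FOB, the seller additionally bears: inland to port, export clearance, origin terminal.
FOB price = 83585.53 + 1220.43 + 81.00 + 523.94 = 85410.90

FOB price: USD 85410.90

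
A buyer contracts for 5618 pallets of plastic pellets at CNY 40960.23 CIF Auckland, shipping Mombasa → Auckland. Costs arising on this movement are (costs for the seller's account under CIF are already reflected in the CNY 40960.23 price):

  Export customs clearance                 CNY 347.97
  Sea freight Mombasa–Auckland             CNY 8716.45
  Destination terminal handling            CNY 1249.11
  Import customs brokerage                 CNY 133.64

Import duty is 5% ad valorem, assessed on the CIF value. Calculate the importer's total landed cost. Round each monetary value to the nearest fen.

CIF: the seller pays costs through ocean freight and marine insurance to the destination port.
Already in the invoice (seller's account under CIF): export clearance, freight — exclude.
The CIF price already equals the CIF value: 40960.23
Import duty = 40960.23 × 5% = 2048.01
Buyer bears: destination terminal 1249.11 + brokerage 133.64 + duty 2048.01 = 3430.76
Landed cost = invoice 40960.23 + 3430.76 = 44390.99

Total landed cost: CNY 44390.99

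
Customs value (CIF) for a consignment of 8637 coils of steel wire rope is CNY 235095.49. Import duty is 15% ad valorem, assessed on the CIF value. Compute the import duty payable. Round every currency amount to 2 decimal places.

Import duty = 235095.49 × 15% = 35264.32

Import duty: CNY 35264.32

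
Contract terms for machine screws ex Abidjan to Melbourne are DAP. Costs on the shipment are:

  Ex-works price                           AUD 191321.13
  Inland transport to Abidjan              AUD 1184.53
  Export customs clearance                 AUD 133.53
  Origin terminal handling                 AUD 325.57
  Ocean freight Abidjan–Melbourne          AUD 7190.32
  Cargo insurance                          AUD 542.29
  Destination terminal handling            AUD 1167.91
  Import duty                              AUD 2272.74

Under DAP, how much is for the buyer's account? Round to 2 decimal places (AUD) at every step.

Buyer's account: AUD 2272.74

DAP: the seller bears all costs to the named destination except import duty and clearance.
Seller's account: goods 191321.13 + inland to port 1184.53 + export clearance 133.53 + origin terminal 325.57 + freight 7190.32 + insurance 542.29 + destination terminal 1167.91 = 201865.28
Buyer's account: duty 2272.74 = 2272.74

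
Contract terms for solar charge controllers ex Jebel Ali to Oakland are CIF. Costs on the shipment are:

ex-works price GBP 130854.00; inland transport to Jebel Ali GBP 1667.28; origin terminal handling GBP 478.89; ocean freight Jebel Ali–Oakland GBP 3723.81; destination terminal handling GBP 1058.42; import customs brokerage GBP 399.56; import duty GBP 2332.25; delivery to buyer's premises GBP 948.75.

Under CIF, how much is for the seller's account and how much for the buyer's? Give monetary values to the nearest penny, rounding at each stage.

Seller: GBP 136723.98; buyer: GBP 4738.98

CIF: the seller pays costs through ocean freight and marine insurance to the destination port.
Seller's account: goods 130854.00 + inland to port 1667.28 + origin terminal 478.89 + freight 3723.81 = 136723.98
Buyer's account: destination terminal 1058.42 + brokerage 399.56 + duty 2332.25 + delivery 948.75 = 4738.98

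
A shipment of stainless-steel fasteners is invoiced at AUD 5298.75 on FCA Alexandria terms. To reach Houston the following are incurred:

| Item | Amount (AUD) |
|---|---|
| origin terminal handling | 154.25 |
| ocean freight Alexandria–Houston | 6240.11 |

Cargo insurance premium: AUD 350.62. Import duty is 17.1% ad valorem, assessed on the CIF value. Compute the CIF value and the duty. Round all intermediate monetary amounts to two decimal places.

CIF value: AUD 12043.73; import duty: AUD 2059.48

CIF = FCA price + pre-shipment costs + freight + insurance
CIF = 5298.75 + 154.25 + 6240.11 + 350.62 = 12043.73
Import duty = 12043.73 × 17.1% = 2059.48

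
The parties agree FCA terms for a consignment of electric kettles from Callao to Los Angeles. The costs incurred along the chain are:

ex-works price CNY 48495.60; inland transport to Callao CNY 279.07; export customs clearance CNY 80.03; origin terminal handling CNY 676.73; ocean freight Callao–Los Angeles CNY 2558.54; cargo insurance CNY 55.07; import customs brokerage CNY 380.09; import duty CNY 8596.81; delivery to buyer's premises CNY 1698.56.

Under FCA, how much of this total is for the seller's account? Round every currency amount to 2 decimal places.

FCA: the seller delivers export-cleared goods to the carrier; the buyer bears costs from that point.
Seller's account: goods 48495.60 + inland to port 279.07 + export clearance 80.03 = 48854.70
Buyer's account: origin terminal 676.73 + freight 2558.54 + insurance 55.07 + brokerage 380.09 + duty 8596.81 + delivery 1698.56 = 13965.80

Seller's account: CNY 48854.70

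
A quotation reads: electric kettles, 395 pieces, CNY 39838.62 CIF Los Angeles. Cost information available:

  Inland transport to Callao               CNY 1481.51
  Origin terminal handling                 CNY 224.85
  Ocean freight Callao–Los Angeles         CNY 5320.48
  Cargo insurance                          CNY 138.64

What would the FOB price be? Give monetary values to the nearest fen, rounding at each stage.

Not relevant to the conversion: origin terminal, inland to port — on the seller under both CIF and FOB; already in the CIF price and stays in the FOB price.
From CIF to FOB, the seller no longer bears: freight, insurance.
FOB price = 39838.62 − 5320.48 − 138.64 = 34379.50

FOB price: CNY 34379.50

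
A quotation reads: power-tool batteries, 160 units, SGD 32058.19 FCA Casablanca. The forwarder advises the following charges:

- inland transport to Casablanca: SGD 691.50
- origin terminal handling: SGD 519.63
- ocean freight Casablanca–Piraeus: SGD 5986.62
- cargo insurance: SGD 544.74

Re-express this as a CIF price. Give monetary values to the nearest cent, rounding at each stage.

CIF price: SGD 39109.18

Not relevant to the conversion: inland to port — on the seller under both FCA and CIF; already in the FCA price and stays in the CIF price.
From FCA to CIF, the seller additionally bears: origin terminal, freight, insurance.
CIF price = 32058.19 + 519.63 + 5986.62 + 544.74 = 39109.18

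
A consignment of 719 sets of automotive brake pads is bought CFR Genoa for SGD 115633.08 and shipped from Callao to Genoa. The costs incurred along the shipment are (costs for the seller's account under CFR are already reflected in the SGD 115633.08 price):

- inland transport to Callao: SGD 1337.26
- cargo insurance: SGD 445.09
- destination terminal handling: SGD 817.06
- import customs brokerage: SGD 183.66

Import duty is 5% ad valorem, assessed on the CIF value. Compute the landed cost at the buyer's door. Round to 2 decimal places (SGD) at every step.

CFR: the seller pays costs through ocean freight to the destination port, but not insurance.
Already in the invoice (seller's account under CFR): inland to port — exclude.
CIF value = CFR price + insurance = 115633.08 + 445.09 = 116078.17
Import duty = 116078.17 × 5% = 5803.91
Buyer bears: insurance 445.09 + destination terminal 817.06 + brokerage 183.66 + duty 5803.91 = 7249.72
Landed cost = invoice 115633.08 + 7249.72 = 122882.80

Total landed cost: SGD 122882.80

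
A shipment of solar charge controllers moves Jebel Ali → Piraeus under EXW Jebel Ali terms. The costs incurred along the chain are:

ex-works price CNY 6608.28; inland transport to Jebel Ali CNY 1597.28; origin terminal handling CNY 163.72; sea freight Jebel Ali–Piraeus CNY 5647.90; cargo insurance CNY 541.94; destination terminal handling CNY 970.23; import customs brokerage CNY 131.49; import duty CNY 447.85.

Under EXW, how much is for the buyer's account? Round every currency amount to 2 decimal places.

Buyer's account: CNY 9500.41

EXW: the seller makes goods available at their premises; the buyer bears all onward costs.
Seller's account: goods 6608.28 = 6608.28
Buyer's account: inland to port 1597.28 + origin terminal 163.72 + freight 5647.90 + insurance 541.94 + destination terminal 970.23 + brokerage 131.49 + duty 447.85 = 9500.41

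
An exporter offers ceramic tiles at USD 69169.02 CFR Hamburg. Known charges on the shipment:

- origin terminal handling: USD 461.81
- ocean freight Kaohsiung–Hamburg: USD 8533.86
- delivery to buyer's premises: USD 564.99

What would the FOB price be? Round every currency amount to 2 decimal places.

FOB price: USD 60635.16

Not relevant to the conversion: origin terminal — on the seller under both CFR and FOB; already in the CFR price and stays in the FOB price. delivery — on the buyer under both terms; not part of either seller's price.
From CFR to FOB, the seller no longer bears: freight.
FOB price = 69169.02 − 8533.86 = 60635.16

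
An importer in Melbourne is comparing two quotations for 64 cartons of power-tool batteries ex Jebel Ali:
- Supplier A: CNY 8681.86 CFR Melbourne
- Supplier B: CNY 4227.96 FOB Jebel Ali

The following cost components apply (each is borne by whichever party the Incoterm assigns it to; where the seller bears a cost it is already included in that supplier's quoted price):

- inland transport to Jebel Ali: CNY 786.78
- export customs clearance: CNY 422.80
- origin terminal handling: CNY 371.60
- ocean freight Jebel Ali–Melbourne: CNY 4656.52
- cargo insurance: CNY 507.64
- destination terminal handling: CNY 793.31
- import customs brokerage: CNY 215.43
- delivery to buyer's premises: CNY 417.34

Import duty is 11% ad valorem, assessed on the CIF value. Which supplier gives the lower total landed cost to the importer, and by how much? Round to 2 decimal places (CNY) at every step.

Supplier A (CFR):
CIF value = CFR price + insurance = 8681.86 + 507.64 = 9189.50
Import duty = 9189.50 × 11% = 1010.85
Buyer bears (A): 507.64 + 793.31 + 215.43 + 417.34 = 1933.72
Landed cost (A) = invoice 8681.86 + 1933.72 + duty 1010.85 = 11626.43
Supplier B (FOB):
CIF value = FOB price + freight + insurance = 4227.96 + 4656.52 + 507.64 = 9392.12
Import duty = 9392.12 × 11% = 1033.13
Buyer bears (B): 4656.52 + 507.64 + 793.31 + 215.43 + 417.34 = 6590.24
Landed cost (B) = invoice 4227.96 + 6590.24 + duty 1033.13 = 11851.33
Difference = |11626.43 − 11851.33| = 224.90

Supplier A is cheaper by CNY 224.90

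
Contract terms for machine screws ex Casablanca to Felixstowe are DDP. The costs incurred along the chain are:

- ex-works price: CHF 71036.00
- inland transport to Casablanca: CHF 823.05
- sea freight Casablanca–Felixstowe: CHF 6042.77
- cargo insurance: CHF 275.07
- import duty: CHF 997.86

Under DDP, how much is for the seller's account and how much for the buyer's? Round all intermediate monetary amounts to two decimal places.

DDP: the seller bears all costs including import duty.
Seller's account: goods 71036.00 + inland to port 823.05 + freight 6042.77 + insurance 275.07 + duty 997.86 = 79174.75
Buyer's account: 0.00

Seller: CHF 79174.75; buyer: CHF 0.00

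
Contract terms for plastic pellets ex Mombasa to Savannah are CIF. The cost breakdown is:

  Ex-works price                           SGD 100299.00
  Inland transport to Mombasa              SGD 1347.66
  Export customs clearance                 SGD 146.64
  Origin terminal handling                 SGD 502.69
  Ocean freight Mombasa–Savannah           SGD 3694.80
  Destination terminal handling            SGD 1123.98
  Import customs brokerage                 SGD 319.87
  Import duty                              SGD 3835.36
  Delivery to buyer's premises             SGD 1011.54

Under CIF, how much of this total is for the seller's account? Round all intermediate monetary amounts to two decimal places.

Seller's account: SGD 105990.79

CIF: the seller pays costs through ocean freight and marine insurance to the destination port.
Seller's account: goods 100299.00 + inland to port 1347.66 + export clearance 146.64 + origin terminal 502.69 + freight 3694.80 = 105990.79
Buyer's account: destination terminal 1123.98 + brokerage 319.87 + duty 3835.36 + delivery 1011.54 = 6290.75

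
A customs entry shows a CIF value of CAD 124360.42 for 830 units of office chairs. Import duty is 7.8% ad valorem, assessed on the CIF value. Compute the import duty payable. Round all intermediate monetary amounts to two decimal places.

Import duty: CAD 9700.11

Import duty = 124360.42 × 7.8% = 9700.11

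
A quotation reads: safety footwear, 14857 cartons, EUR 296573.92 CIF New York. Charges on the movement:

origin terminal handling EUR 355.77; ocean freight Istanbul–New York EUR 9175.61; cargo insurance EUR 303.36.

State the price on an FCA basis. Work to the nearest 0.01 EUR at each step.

FCA price: EUR 286739.18

From CIF to FCA, the seller no longer bears: origin terminal, freight, insurance.
FCA price = 296573.92 − 355.77 − 9175.61 − 303.36 = 286739.18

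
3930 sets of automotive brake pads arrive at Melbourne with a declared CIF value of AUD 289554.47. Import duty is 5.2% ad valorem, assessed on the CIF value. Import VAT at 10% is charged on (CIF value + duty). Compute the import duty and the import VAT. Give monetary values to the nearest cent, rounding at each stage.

Import duty: AUD 15056.83; import VAT: AUD 30461.13

Import duty = 289554.47 × 5.2% = 15056.83
VAT base = CIF + duty = 289554.47 + 15056.83 = 304611.30
Import VAT = 304611.30 × 10% = 30461.13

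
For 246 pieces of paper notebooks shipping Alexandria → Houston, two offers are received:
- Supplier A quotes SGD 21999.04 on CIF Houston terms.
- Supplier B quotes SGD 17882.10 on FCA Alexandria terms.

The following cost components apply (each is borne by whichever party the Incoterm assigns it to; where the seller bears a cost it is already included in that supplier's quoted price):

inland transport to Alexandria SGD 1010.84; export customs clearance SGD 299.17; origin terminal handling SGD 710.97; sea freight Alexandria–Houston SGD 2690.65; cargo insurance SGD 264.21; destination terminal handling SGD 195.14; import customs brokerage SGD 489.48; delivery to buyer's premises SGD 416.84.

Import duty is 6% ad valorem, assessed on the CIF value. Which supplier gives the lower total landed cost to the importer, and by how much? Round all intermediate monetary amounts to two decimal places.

Supplier B is cheaper by SGD 478.17

Supplier A (CIF):
The CIF price already equals the CIF value: 21999.04
Import duty = 21999.04 × 6% = 1319.94
Buyer bears (A): 195.14 + 489.48 + 416.84 = 1101.46
Landed cost (A) = invoice 21999.04 + 1101.46 + duty 1319.94 = 24420.44
Supplier B (FCA):
CIF value = FCA price + origin terminal + freight + insurance = 17882.10 + 710.97 + 2690.65 + 264.21 = 21547.93
Import duty = 21547.93 × 6% = 1292.88
Buyer bears (B): 710.97 + 2690.65 + 264.21 + 195.14 + 489.48 + 416.84 = 4767.29
Landed cost (B) = invoice 17882.10 + 4767.29 + duty 1292.88 = 23942.27
Difference = |24420.44 − 23942.27| = 478.17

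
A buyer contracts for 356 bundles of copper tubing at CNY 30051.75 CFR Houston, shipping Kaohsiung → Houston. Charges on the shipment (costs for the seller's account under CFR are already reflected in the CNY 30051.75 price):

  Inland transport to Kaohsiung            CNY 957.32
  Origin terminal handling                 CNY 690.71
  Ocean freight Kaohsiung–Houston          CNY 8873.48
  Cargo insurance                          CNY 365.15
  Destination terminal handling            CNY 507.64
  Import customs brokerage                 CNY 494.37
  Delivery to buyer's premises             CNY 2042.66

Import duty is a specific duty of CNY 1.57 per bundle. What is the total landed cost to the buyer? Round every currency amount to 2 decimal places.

Total landed cost: CNY 34020.49

CFR: the seller pays costs through ocean freight to the destination port, but not insurance.
Already in the invoice (seller's account under CFR): inland to port, origin terminal, freight — exclude.
CIF value = CFR price + insurance = 30051.75 + 365.15 = 30416.90
Import duty = 356 × 1.57 = 558.92
Buyer bears: insurance 365.15 + destination terminal 507.64 + brokerage 494.37 + delivery 2042.66 + duty 558.92 = 3968.74
Landed cost = invoice 30051.75 + 3968.74 = 34020.49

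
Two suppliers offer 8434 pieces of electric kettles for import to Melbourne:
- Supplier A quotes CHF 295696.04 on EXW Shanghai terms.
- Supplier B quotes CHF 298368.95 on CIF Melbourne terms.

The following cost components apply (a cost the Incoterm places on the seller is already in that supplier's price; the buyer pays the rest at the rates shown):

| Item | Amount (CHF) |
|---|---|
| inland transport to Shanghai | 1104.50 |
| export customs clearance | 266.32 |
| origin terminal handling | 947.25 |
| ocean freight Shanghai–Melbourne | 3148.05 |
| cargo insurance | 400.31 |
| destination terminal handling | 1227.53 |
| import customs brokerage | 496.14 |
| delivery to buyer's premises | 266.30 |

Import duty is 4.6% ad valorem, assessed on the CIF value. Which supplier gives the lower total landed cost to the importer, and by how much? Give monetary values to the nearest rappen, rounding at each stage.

Supplier B is cheaper by CHF 3340.42

Supplier A (EXW):
CIF value = EXW price + inland to port + export clearance + origin terminal + freight + insurance = 295696.04 + 1104.50 + 266.32 + 947.25 + 3148.05 + 400.31 = 301562.47
Import duty = 301562.47 × 4.6% = 13871.87
Buyer bears (A): 1104.50 + 266.32 + 947.25 + 3148.05 + 400.31 + 1227.53 + 496.14 + 266.30 = 7856.40
Landed cost (A) = invoice 295696.04 + 7856.40 + duty 13871.87 = 317424.31
Supplier B (CIF):
The CIF price already equals the CIF value: 298368.95
Import duty = 298368.95 × 4.6% = 13724.97
Buyer bears (B): 1227.53 + 496.14 + 266.30 = 1989.97
Landed cost (B) = invoice 298368.95 + 1989.97 + duty 13724.97 = 314083.89
Difference = |317424.31 − 314083.89| = 3340.42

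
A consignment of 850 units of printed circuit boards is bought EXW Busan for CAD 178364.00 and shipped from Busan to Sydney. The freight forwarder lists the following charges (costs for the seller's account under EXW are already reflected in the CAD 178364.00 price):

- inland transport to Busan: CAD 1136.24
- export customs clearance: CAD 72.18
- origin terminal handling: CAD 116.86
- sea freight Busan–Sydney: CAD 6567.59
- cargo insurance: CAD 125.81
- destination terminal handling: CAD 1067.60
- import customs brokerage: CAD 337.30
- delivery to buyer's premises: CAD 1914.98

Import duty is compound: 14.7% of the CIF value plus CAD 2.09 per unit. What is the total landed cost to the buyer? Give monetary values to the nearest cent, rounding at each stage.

EXW: the seller makes goods available at their premises; the buyer bears all onward costs.
CIF value = EXW price + inland to port + export clearance + origin terminal + freight + insurance = 178364.00 + 1136.24 + 72.18 + 116.86 + 6567.59 + 125.81 = 186382.68
Ad valorem component: 186382.68 × 14.7% = 27398.25
Specific component: 850 × 2.09 = 1776.50
Import duty = 27398.25 + 1776.50 = 29174.75
Buyer bears: inland to port 1136.24 + export clearance 72.18 + origin terminal 116.86 + freight 6567.59 + insurance 125.81 + destination terminal 1067.60 + brokerage 337.30 + delivery 1914.98 + duty 29174.75 = 40513.31
Landed cost = invoice 178364.00 + 40513.31 = 218877.31

Total landed cost: CAD 218877.31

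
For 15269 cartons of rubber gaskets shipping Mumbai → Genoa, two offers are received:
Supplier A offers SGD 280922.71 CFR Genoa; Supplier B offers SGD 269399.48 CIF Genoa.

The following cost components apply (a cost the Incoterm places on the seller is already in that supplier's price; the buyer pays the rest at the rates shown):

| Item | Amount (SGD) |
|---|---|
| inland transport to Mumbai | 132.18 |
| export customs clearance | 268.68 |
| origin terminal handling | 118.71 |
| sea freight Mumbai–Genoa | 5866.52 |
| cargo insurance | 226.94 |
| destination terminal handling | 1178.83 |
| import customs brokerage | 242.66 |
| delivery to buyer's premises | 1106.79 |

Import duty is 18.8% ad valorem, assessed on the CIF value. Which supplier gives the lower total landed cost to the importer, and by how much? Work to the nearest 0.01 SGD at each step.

Supplier B is cheaper by SGD 13959.20

Supplier A (CFR):
CIF value = CFR price + insurance = 280922.71 + 226.94 = 281149.65
Import duty = 281149.65 × 18.8% = 52856.13
Buyer bears (A): 226.94 + 1178.83 + 242.66 + 1106.79 = 2755.22
Landed cost (A) = invoice 280922.71 + 2755.22 + duty 52856.13 = 336534.06
Supplier B (CIF):
The CIF price already equals the CIF value: 269399.48
Import duty = 269399.48 × 18.8% = 50647.10
Buyer bears (B): 1178.83 + 242.66 + 1106.79 = 2528.28
Landed cost (B) = invoice 269399.48 + 2528.28 + duty 50647.10 = 322574.86
Difference = |336534.06 − 322574.86| = 13959.20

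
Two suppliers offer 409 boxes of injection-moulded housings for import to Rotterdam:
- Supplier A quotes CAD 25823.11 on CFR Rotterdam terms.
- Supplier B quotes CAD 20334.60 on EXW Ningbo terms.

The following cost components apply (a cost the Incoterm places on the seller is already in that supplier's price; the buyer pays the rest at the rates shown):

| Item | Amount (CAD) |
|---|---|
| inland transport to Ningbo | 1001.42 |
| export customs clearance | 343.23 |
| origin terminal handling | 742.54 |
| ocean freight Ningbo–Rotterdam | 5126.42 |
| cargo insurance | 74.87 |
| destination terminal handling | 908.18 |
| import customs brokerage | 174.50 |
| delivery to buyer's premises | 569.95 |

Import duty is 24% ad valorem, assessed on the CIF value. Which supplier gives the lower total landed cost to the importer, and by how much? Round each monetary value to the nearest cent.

Supplier A is cheaper by CAD 2139.12

Supplier A (CFR):
CIF value = CFR price + insurance = 25823.11 + 74.87 = 25897.98
Import duty = 25897.98 × 24% = 6215.52
Buyer bears (A): 74.87 + 908.18 + 174.50 + 569.95 = 1727.50
Landed cost (A) = invoice 25823.11 + 1727.50 + duty 6215.52 = 33766.13
Supplier B (EXW):
CIF value = EXW price + inland to port + export clearance + origin terminal + freight + insurance = 20334.60 + 1001.42 + 343.23 + 742.54 + 5126.42 + 74.87 = 27623.08
Import duty = 27623.08 × 24% = 6629.54
Buyer bears (B): 1001.42 + 343.23 + 742.54 + 5126.42 + 74.87 + 908.18 + 174.50 + 569.95 = 8941.11
Landed cost (B) = invoice 20334.60 + 8941.11 + duty 6629.54 = 35905.25
Difference = |33766.13 − 35905.25| = 2139.12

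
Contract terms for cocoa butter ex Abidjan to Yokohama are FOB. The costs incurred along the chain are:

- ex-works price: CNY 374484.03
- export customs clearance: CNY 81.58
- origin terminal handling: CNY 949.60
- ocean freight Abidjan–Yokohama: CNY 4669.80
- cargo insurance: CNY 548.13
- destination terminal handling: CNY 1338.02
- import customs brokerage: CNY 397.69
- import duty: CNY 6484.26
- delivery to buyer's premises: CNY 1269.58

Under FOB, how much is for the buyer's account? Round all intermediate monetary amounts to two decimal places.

FOB: the seller bears costs until goods are on board at the origin port; the buyer bears freight, insurance and all costs thereafter.
Seller's account: goods 374484.03 + export clearance 81.58 + origin terminal 949.60 = 375515.21
Buyer's account: freight 4669.80 + insurance 548.13 + destination terminal 1338.02 + brokerage 397.69 + duty 6484.26 + delivery 1269.58 = 14707.48

Buyer's account: CNY 14707.48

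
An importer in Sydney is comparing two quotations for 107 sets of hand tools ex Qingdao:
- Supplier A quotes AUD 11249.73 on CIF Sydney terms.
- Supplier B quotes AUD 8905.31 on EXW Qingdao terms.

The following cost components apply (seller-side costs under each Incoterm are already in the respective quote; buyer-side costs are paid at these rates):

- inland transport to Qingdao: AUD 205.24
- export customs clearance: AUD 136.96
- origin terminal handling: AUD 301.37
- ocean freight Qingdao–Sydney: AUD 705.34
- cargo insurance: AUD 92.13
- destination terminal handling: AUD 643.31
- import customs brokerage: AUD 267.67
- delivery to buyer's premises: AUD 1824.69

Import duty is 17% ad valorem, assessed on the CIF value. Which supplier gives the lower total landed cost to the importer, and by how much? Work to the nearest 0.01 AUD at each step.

Supplier B is cheaper by AUD 1056.95

Supplier A (CIF):
The CIF price already equals the CIF value: 11249.73
Import duty = 11249.73 × 17% = 1912.45
Buyer bears (A): 643.31 + 267.67 + 1824.69 = 2735.67
Landed cost (A) = invoice 11249.73 + 2735.67 + duty 1912.45 = 15897.85
Supplier B (EXW):
CIF value = EXW price + inland to port + export clearance + origin terminal + freight + insurance = 8905.31 + 205.24 + 136.96 + 301.37 + 705.34 + 92.13 = 10346.35
Import duty = 10346.35 × 17% = 1758.88
Buyer bears (B): 205.24 + 136.96 + 301.37 + 705.34 + 92.13 + 643.31 + 267.67 + 1824.69 = 4176.71
Landed cost (B) = invoice 8905.31 + 4176.71 + duty 1758.88 = 14840.90
Difference = |15897.85 − 14840.90| = 1056.95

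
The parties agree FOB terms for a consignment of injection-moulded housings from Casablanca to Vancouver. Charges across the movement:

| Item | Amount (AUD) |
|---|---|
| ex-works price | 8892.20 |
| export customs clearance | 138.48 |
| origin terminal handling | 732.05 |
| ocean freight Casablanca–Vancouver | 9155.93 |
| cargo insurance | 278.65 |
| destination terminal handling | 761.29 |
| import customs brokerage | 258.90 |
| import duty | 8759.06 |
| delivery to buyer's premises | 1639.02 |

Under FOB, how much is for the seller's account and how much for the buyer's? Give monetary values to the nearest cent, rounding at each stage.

Seller: AUD 9762.73; buyer: AUD 20852.85

FOB: the seller bears costs until goods are on board at the origin port; the buyer bears freight, insurance and all costs thereafter.
Seller's account: goods 8892.20 + export clearance 138.48 + origin terminal 732.05 = 9762.73
Buyer's account: freight 9155.93 + insurance 278.65 + destination terminal 761.29 + brokerage 258.90 + duty 8759.06 + delivery 1639.02 = 20852.85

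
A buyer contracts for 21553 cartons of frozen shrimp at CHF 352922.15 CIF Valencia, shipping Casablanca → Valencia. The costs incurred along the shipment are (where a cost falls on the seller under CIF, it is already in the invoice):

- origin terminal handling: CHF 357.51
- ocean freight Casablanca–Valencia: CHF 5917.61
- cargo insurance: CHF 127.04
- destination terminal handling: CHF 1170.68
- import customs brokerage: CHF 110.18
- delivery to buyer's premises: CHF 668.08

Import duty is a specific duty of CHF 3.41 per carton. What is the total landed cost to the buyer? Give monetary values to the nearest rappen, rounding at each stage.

Total landed cost: CHF 428366.82

CIF: the seller pays costs through ocean freight and marine insurance to the destination port.
Already in the invoice (seller's account under CIF): origin terminal, freight, insurance — exclude.
The CIF price already equals the CIF value: 352922.15
Import duty = 21553 × 3.41 = 73495.73
Buyer bears: destination terminal 1170.68 + brokerage 110.18 + delivery 668.08 + duty 73495.73 = 75444.67
Landed cost = invoice 352922.15 + 75444.67 = 428366.82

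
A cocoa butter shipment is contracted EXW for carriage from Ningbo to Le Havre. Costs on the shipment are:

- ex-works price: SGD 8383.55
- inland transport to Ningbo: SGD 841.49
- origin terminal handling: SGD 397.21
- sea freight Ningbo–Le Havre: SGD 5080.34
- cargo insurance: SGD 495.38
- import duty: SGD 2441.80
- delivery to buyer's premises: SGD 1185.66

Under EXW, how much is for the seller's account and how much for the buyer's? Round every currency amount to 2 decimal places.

EXW: the seller makes goods available at their premises; the buyer bears all onward costs.
Seller's account: goods 8383.55 = 8383.55
Buyer's account: inland to port 841.49 + origin terminal 397.21 + freight 5080.34 + insurance 495.38 + duty 2441.80 + delivery 1185.66 = 10441.88

Seller: SGD 8383.55; buyer: SGD 10441.88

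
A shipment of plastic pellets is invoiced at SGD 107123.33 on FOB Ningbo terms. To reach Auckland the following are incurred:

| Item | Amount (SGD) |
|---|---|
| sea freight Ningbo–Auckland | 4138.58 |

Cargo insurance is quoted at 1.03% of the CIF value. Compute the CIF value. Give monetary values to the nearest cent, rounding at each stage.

CIF value: SGD 112419.83

Let C be the CIF value. C = FOB price + freight + 1.03% × C
C − 1.03% × C = 107123.33 + 4138.58
0.9897 × C = 111261.91
C = 111261.91 / 0.9897 = 112419.83
Insurance premium = 1.03% × 112419.83 = 1157.92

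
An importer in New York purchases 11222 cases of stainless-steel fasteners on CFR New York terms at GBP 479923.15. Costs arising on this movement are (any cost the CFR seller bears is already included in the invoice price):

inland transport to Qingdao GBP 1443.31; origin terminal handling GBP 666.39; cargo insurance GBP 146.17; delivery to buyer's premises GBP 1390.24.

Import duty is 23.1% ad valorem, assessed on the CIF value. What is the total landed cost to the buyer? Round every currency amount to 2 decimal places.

CFR: the seller pays costs through ocean freight to the destination port, but not insurance.
Already in the invoice (seller's account under CFR): inland to port, origin terminal — exclude.
CIF value = CFR price + insurance = 479923.15 + 146.17 = 480069.32
Import duty = 480069.32 × 23.1% = 110896.01
Buyer bears: insurance 146.17 + delivery 1390.24 + duty 110896.01 = 112432.42
Landed cost = invoice 479923.15 + 112432.42 = 592355.57

Total landed cost: GBP 592355.57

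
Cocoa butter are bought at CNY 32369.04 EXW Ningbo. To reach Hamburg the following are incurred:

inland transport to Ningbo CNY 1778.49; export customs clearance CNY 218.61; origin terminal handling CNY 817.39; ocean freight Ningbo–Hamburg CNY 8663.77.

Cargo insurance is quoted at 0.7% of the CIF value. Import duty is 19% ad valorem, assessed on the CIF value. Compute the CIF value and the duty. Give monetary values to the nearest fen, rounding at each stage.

CIF value: CNY 44156.39; import duty: CNY 8389.71

Let C be the CIF value. C = EXW price + pre-shipment costs + freight + 0.7% × C
C − 0.7% × C = 32369.04 + 1778.49 + 218.61 + 817.39 + 8663.77
0.993 × C = 43847.30
C = 43847.30 / 0.993 = 44156.39
Insurance premium = 0.7% × 44156.39 = 309.09
Import duty = 44156.39 × 19% = 8389.71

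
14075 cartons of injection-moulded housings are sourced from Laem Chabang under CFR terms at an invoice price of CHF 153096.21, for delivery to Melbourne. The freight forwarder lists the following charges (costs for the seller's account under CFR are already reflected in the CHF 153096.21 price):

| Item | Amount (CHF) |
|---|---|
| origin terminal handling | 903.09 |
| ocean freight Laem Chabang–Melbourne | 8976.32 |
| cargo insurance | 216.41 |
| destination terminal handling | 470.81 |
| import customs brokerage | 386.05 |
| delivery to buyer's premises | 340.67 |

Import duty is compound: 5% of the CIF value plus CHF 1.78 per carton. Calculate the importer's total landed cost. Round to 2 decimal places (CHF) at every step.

Total landed cost: CHF 187229.28

CFR: the seller pays costs through ocean freight to the destination port, but not insurance.
Already in the invoice (seller's account under CFR): origin terminal, freight — exclude.
CIF value = CFR price + insurance = 153096.21 + 216.41 = 153312.62
Ad valorem component: 153312.62 × 5% = 7665.63
Specific component: 14075 × 1.78 = 25053.50
Import duty = 7665.63 + 25053.50 = 32719.13
Buyer bears: insurance 216.41 + destination terminal 470.81 + brokerage 386.05 + delivery 340.67 + duty 32719.13 = 34133.07
Landed cost = invoice 153096.21 + 34133.07 = 187229.28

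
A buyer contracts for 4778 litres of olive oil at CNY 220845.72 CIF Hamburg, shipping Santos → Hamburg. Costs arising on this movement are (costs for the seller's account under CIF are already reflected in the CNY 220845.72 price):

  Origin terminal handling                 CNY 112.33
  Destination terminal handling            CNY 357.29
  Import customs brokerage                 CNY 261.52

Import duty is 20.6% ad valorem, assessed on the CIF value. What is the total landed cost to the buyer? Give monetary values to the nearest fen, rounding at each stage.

Total landed cost: CNY 266958.75

CIF: the seller pays costs through ocean freight and marine insurance to the destination port.
Already in the invoice (seller's account under CIF): origin terminal — exclude.
The CIF price already equals the CIF value: 220845.72
Import duty = 220845.72 × 20.6% = 45494.22
Buyer bears: destination terminal 357.29 + brokerage 261.52 + duty 45494.22 = 46113.03
Landed cost = invoice 220845.72 + 46113.03 = 266958.75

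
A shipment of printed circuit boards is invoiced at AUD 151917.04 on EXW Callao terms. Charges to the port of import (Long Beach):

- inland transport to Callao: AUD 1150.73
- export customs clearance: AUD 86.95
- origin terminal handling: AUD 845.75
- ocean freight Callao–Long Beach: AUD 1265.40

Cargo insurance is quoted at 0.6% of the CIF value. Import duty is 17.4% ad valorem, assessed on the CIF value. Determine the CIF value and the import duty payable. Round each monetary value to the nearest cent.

CIF value: AUD 156203.09; import duty: AUD 27179.34

Let C be the CIF value. C = EXW price + pre-shipment costs + freight + 0.6% × C
C − 0.6% × C = 151917.04 + 1150.73 + 86.95 + 845.75 + 1265.40
0.994 × C = 155265.87
C = 155265.87 / 0.994 = 156203.09
Insurance premium = 0.6% × 156203.09 = 937.22
Import duty = 156203.09 × 17.4% = 27179.34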